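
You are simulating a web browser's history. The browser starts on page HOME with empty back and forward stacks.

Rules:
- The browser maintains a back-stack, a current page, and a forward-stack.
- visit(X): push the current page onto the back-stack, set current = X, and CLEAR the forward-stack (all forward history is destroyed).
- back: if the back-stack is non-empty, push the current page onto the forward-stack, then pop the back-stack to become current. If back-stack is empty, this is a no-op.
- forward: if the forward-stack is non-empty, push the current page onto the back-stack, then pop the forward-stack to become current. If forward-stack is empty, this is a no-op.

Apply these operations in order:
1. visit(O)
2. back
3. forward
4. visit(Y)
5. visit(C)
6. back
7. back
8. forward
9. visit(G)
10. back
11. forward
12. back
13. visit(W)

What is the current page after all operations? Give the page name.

After 1 (visit(O)): cur=O back=1 fwd=0
After 2 (back): cur=HOME back=0 fwd=1
After 3 (forward): cur=O back=1 fwd=0
After 4 (visit(Y)): cur=Y back=2 fwd=0
After 5 (visit(C)): cur=C back=3 fwd=0
After 6 (back): cur=Y back=2 fwd=1
After 7 (back): cur=O back=1 fwd=2
After 8 (forward): cur=Y back=2 fwd=1
After 9 (visit(G)): cur=G back=3 fwd=0
After 10 (back): cur=Y back=2 fwd=1
After 11 (forward): cur=G back=3 fwd=0
After 12 (back): cur=Y back=2 fwd=1
After 13 (visit(W)): cur=W back=3 fwd=0

Answer: W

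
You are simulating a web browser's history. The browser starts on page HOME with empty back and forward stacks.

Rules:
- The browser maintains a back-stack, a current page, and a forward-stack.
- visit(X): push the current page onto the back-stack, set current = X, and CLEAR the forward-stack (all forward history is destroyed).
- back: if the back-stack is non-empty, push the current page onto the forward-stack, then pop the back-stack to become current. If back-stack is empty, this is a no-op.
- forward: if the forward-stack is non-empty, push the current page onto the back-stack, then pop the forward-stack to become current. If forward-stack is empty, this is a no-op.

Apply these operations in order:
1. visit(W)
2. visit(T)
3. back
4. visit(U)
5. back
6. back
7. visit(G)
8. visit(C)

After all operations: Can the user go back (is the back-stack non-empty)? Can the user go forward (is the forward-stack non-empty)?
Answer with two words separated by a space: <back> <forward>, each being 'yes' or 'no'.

Answer: yes no

Derivation:
After 1 (visit(W)): cur=W back=1 fwd=0
After 2 (visit(T)): cur=T back=2 fwd=0
After 3 (back): cur=W back=1 fwd=1
After 4 (visit(U)): cur=U back=2 fwd=0
After 5 (back): cur=W back=1 fwd=1
After 6 (back): cur=HOME back=0 fwd=2
After 7 (visit(G)): cur=G back=1 fwd=0
After 8 (visit(C)): cur=C back=2 fwd=0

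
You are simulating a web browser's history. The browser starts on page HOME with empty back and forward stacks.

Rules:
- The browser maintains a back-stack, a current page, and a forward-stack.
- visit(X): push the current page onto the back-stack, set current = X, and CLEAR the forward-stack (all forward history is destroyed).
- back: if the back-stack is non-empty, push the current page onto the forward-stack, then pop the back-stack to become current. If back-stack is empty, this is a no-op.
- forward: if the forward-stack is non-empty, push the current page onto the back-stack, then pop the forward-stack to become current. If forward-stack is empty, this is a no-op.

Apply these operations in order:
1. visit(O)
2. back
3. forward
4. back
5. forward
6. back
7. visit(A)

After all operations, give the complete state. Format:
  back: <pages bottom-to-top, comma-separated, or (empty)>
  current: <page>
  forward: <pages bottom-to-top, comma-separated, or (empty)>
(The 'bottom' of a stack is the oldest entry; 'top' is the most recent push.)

After 1 (visit(O)): cur=O back=1 fwd=0
After 2 (back): cur=HOME back=0 fwd=1
After 3 (forward): cur=O back=1 fwd=0
After 4 (back): cur=HOME back=0 fwd=1
After 5 (forward): cur=O back=1 fwd=0
After 6 (back): cur=HOME back=0 fwd=1
After 7 (visit(A)): cur=A back=1 fwd=0

Answer: back: HOME
current: A
forward: (empty)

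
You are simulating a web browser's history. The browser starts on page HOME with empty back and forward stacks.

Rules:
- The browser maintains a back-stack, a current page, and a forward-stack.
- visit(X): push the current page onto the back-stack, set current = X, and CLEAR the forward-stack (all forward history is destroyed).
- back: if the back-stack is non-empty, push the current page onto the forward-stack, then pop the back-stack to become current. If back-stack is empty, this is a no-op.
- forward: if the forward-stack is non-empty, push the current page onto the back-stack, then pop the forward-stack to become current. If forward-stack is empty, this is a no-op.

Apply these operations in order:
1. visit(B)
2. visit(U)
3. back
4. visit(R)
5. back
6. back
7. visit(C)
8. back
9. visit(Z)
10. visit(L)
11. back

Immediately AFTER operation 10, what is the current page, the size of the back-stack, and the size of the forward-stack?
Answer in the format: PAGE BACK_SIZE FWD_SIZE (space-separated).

After 1 (visit(B)): cur=B back=1 fwd=0
After 2 (visit(U)): cur=U back=2 fwd=0
After 3 (back): cur=B back=1 fwd=1
After 4 (visit(R)): cur=R back=2 fwd=0
After 5 (back): cur=B back=1 fwd=1
After 6 (back): cur=HOME back=0 fwd=2
After 7 (visit(C)): cur=C back=1 fwd=0
After 8 (back): cur=HOME back=0 fwd=1
After 9 (visit(Z)): cur=Z back=1 fwd=0
After 10 (visit(L)): cur=L back=2 fwd=0

L 2 0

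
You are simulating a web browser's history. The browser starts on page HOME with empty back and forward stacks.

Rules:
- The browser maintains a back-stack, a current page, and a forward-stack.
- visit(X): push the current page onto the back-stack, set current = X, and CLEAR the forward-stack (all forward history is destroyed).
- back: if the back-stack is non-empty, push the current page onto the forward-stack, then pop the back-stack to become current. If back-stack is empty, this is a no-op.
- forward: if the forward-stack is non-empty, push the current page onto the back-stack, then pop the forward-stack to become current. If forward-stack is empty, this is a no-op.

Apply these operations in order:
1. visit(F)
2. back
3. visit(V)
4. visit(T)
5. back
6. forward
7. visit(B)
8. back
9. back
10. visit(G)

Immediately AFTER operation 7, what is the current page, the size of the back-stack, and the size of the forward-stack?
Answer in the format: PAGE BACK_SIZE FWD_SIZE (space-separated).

After 1 (visit(F)): cur=F back=1 fwd=0
After 2 (back): cur=HOME back=0 fwd=1
After 3 (visit(V)): cur=V back=1 fwd=0
After 4 (visit(T)): cur=T back=2 fwd=0
After 5 (back): cur=V back=1 fwd=1
After 6 (forward): cur=T back=2 fwd=0
After 7 (visit(B)): cur=B back=3 fwd=0

B 3 0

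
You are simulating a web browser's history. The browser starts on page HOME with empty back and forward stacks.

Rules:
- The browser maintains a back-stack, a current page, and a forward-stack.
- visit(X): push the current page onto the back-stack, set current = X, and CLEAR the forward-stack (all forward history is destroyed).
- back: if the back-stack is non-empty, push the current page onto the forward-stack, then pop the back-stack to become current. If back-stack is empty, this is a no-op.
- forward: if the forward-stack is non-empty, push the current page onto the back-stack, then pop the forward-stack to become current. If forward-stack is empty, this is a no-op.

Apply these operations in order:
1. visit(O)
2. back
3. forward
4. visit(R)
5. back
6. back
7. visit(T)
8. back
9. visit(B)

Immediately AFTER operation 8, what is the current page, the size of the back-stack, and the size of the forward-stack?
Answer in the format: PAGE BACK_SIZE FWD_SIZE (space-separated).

After 1 (visit(O)): cur=O back=1 fwd=0
After 2 (back): cur=HOME back=0 fwd=1
After 3 (forward): cur=O back=1 fwd=0
After 4 (visit(R)): cur=R back=2 fwd=0
After 5 (back): cur=O back=1 fwd=1
After 6 (back): cur=HOME back=0 fwd=2
After 7 (visit(T)): cur=T back=1 fwd=0
After 8 (back): cur=HOME back=0 fwd=1

HOME 0 1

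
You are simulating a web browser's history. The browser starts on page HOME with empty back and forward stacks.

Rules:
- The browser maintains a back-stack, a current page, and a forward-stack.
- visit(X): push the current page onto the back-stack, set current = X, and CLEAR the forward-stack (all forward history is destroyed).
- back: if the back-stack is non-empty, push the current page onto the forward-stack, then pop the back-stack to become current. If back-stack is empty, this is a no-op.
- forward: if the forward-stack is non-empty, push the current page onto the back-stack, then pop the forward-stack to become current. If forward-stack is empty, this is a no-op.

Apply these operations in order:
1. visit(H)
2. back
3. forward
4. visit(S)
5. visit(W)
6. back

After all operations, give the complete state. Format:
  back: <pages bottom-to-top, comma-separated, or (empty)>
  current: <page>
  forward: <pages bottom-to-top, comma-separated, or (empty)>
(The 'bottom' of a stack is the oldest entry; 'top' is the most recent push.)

Answer: back: HOME,H
current: S
forward: W

Derivation:
After 1 (visit(H)): cur=H back=1 fwd=0
After 2 (back): cur=HOME back=0 fwd=1
After 3 (forward): cur=H back=1 fwd=0
After 4 (visit(S)): cur=S back=2 fwd=0
After 5 (visit(W)): cur=W back=3 fwd=0
After 6 (back): cur=S back=2 fwd=1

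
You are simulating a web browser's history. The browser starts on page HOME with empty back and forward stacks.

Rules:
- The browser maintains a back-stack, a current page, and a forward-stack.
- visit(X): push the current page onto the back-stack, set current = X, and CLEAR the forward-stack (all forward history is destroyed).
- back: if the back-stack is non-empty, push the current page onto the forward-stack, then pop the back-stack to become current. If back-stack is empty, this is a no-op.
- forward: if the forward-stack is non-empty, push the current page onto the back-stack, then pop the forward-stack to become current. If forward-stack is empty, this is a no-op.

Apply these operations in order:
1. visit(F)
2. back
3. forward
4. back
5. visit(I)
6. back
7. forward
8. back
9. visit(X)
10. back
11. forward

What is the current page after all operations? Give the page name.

After 1 (visit(F)): cur=F back=1 fwd=0
After 2 (back): cur=HOME back=0 fwd=1
After 3 (forward): cur=F back=1 fwd=0
After 4 (back): cur=HOME back=0 fwd=1
After 5 (visit(I)): cur=I back=1 fwd=0
After 6 (back): cur=HOME back=0 fwd=1
After 7 (forward): cur=I back=1 fwd=0
After 8 (back): cur=HOME back=0 fwd=1
After 9 (visit(X)): cur=X back=1 fwd=0
After 10 (back): cur=HOME back=0 fwd=1
After 11 (forward): cur=X back=1 fwd=0

Answer: X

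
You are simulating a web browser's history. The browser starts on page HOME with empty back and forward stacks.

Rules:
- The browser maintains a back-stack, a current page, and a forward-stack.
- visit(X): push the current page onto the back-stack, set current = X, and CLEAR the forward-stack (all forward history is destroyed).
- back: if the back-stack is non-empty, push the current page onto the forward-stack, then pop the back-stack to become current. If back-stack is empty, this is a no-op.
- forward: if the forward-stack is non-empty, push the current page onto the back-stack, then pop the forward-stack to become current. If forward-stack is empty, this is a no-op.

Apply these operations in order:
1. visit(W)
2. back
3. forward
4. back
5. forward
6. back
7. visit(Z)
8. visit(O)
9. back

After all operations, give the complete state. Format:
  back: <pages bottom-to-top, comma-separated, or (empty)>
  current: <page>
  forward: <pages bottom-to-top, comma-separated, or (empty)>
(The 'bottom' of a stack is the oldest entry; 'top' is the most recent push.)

Answer: back: HOME
current: Z
forward: O

Derivation:
After 1 (visit(W)): cur=W back=1 fwd=0
After 2 (back): cur=HOME back=0 fwd=1
After 3 (forward): cur=W back=1 fwd=0
After 4 (back): cur=HOME back=0 fwd=1
After 5 (forward): cur=W back=1 fwd=0
After 6 (back): cur=HOME back=0 fwd=1
After 7 (visit(Z)): cur=Z back=1 fwd=0
After 8 (visit(O)): cur=O back=2 fwd=0
After 9 (back): cur=Z back=1 fwd=1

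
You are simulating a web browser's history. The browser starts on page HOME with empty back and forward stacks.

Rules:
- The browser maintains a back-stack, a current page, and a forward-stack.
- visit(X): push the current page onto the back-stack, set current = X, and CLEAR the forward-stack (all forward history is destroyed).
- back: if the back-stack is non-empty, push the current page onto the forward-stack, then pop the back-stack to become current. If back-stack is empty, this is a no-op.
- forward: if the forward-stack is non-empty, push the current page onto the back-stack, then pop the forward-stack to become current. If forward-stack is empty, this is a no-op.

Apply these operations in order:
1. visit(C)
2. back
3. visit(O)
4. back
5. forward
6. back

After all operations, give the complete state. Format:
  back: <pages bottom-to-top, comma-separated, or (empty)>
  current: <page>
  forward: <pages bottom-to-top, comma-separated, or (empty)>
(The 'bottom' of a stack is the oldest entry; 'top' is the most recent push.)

Answer: back: (empty)
current: HOME
forward: O

Derivation:
After 1 (visit(C)): cur=C back=1 fwd=0
After 2 (back): cur=HOME back=0 fwd=1
After 3 (visit(O)): cur=O back=1 fwd=0
After 4 (back): cur=HOME back=0 fwd=1
After 5 (forward): cur=O back=1 fwd=0
After 6 (back): cur=HOME back=0 fwd=1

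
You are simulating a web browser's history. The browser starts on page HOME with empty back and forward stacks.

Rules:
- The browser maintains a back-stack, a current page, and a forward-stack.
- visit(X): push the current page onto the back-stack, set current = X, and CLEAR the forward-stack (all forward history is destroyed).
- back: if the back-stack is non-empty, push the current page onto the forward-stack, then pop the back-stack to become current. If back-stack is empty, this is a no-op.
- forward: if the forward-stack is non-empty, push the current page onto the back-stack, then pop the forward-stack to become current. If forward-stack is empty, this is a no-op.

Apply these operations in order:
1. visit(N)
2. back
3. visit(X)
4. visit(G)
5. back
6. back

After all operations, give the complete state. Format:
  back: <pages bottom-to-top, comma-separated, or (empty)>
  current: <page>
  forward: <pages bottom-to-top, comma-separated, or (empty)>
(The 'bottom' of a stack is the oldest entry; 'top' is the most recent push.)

Answer: back: (empty)
current: HOME
forward: G,X

Derivation:
After 1 (visit(N)): cur=N back=1 fwd=0
After 2 (back): cur=HOME back=0 fwd=1
After 3 (visit(X)): cur=X back=1 fwd=0
After 4 (visit(G)): cur=G back=2 fwd=0
After 5 (back): cur=X back=1 fwd=1
After 6 (back): cur=HOME back=0 fwd=2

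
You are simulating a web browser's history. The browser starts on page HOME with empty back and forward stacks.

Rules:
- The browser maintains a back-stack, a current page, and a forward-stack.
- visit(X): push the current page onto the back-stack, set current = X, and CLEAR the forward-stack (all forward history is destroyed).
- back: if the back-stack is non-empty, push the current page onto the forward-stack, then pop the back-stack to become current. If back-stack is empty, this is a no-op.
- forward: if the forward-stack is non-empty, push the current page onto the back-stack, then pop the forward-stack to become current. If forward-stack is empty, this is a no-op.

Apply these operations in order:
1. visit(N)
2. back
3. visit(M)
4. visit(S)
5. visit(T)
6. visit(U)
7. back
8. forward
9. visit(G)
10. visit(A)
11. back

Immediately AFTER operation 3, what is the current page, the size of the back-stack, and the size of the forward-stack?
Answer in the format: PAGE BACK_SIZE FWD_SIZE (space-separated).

After 1 (visit(N)): cur=N back=1 fwd=0
After 2 (back): cur=HOME back=0 fwd=1
After 3 (visit(M)): cur=M back=1 fwd=0

M 1 0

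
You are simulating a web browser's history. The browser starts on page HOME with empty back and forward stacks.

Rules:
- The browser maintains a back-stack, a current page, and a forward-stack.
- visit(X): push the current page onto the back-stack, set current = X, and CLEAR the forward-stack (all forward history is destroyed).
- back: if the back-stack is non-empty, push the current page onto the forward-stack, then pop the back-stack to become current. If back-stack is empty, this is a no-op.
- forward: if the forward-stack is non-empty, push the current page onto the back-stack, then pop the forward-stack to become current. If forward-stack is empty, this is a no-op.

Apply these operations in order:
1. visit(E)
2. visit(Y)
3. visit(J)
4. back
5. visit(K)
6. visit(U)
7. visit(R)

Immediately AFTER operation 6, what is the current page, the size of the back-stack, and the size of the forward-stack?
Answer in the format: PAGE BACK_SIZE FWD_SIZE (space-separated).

After 1 (visit(E)): cur=E back=1 fwd=0
After 2 (visit(Y)): cur=Y back=2 fwd=0
After 3 (visit(J)): cur=J back=3 fwd=0
After 4 (back): cur=Y back=2 fwd=1
After 5 (visit(K)): cur=K back=3 fwd=0
After 6 (visit(U)): cur=U back=4 fwd=0

U 4 0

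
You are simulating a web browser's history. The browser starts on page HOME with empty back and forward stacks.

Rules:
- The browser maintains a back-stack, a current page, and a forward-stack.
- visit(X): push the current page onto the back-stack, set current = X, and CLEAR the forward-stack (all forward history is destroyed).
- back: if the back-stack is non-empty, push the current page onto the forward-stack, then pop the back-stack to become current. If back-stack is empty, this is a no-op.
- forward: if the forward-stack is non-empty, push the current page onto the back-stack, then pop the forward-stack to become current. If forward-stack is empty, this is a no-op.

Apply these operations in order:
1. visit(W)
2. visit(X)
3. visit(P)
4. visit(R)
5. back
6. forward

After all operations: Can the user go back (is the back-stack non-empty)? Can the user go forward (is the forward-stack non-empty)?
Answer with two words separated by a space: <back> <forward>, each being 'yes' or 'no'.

Answer: yes no

Derivation:
After 1 (visit(W)): cur=W back=1 fwd=0
After 2 (visit(X)): cur=X back=2 fwd=0
After 3 (visit(P)): cur=P back=3 fwd=0
After 4 (visit(R)): cur=R back=4 fwd=0
After 5 (back): cur=P back=3 fwd=1
After 6 (forward): cur=R back=4 fwd=0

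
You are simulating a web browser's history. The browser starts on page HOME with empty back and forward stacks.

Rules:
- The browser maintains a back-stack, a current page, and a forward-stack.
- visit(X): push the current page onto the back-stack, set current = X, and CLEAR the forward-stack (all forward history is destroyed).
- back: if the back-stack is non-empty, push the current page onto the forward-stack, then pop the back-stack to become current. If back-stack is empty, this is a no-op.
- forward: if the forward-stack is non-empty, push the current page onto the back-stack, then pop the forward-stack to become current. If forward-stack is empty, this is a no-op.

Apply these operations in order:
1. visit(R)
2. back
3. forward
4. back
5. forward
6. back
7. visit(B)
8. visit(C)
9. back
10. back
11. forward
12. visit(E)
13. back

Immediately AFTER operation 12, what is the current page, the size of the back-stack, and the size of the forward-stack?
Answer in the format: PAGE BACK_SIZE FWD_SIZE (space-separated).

After 1 (visit(R)): cur=R back=1 fwd=0
After 2 (back): cur=HOME back=0 fwd=1
After 3 (forward): cur=R back=1 fwd=0
After 4 (back): cur=HOME back=0 fwd=1
After 5 (forward): cur=R back=1 fwd=0
After 6 (back): cur=HOME back=0 fwd=1
After 7 (visit(B)): cur=B back=1 fwd=0
After 8 (visit(C)): cur=C back=2 fwd=0
After 9 (back): cur=B back=1 fwd=1
After 10 (back): cur=HOME back=0 fwd=2
After 11 (forward): cur=B back=1 fwd=1
After 12 (visit(E)): cur=E back=2 fwd=0

E 2 0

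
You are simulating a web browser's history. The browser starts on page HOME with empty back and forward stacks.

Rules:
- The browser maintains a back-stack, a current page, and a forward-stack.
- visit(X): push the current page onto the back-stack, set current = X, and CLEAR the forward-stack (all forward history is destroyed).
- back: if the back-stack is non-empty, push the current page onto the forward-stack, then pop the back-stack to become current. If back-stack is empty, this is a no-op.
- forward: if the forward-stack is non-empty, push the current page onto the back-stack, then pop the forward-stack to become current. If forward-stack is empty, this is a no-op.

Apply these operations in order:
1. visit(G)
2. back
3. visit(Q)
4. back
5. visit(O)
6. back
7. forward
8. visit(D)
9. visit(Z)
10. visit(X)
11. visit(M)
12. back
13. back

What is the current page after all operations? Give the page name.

After 1 (visit(G)): cur=G back=1 fwd=0
After 2 (back): cur=HOME back=0 fwd=1
After 3 (visit(Q)): cur=Q back=1 fwd=0
After 4 (back): cur=HOME back=0 fwd=1
After 5 (visit(O)): cur=O back=1 fwd=0
After 6 (back): cur=HOME back=0 fwd=1
After 7 (forward): cur=O back=1 fwd=0
After 8 (visit(D)): cur=D back=2 fwd=0
After 9 (visit(Z)): cur=Z back=3 fwd=0
After 10 (visit(X)): cur=X back=4 fwd=0
After 11 (visit(M)): cur=M back=5 fwd=0
After 12 (back): cur=X back=4 fwd=1
After 13 (back): cur=Z back=3 fwd=2

Answer: Z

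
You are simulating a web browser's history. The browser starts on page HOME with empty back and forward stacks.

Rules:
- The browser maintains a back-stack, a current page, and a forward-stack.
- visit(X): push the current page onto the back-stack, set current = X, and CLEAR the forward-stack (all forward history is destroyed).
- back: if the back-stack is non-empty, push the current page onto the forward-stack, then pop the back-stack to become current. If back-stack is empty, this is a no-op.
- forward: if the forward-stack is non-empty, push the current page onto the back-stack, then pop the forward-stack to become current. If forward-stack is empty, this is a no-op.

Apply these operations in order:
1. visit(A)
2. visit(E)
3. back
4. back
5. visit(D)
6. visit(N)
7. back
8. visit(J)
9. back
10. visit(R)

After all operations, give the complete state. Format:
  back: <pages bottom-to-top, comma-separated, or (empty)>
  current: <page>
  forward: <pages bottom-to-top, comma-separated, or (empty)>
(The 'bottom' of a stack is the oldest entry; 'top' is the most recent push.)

Answer: back: HOME,D
current: R
forward: (empty)

Derivation:
After 1 (visit(A)): cur=A back=1 fwd=0
After 2 (visit(E)): cur=E back=2 fwd=0
After 3 (back): cur=A back=1 fwd=1
After 4 (back): cur=HOME back=0 fwd=2
After 5 (visit(D)): cur=D back=1 fwd=0
After 6 (visit(N)): cur=N back=2 fwd=0
After 7 (back): cur=D back=1 fwd=1
After 8 (visit(J)): cur=J back=2 fwd=0
After 9 (back): cur=D back=1 fwd=1
After 10 (visit(R)): cur=R back=2 fwd=0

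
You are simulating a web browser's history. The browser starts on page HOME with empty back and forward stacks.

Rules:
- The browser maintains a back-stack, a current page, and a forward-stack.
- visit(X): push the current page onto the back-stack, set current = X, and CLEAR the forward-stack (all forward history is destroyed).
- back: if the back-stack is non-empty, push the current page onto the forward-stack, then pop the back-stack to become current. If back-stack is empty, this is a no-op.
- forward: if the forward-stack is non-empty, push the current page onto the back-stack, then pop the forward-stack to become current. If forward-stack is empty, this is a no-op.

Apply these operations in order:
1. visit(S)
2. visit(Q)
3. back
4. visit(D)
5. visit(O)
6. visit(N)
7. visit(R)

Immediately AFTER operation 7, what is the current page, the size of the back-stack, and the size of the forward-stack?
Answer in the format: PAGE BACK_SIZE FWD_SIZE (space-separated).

After 1 (visit(S)): cur=S back=1 fwd=0
After 2 (visit(Q)): cur=Q back=2 fwd=0
After 3 (back): cur=S back=1 fwd=1
After 4 (visit(D)): cur=D back=2 fwd=0
After 5 (visit(O)): cur=O back=3 fwd=0
After 6 (visit(N)): cur=N back=4 fwd=0
After 7 (visit(R)): cur=R back=5 fwd=0

R 5 0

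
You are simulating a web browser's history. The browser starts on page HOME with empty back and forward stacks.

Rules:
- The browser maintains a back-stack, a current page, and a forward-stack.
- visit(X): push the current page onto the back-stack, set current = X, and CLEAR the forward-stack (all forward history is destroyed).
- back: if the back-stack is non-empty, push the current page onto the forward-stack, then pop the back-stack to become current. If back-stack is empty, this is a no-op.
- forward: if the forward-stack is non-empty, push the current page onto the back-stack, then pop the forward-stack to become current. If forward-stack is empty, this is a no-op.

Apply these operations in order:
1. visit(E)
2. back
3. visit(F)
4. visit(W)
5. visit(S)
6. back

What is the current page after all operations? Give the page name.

After 1 (visit(E)): cur=E back=1 fwd=0
After 2 (back): cur=HOME back=0 fwd=1
After 3 (visit(F)): cur=F back=1 fwd=0
After 4 (visit(W)): cur=W back=2 fwd=0
After 5 (visit(S)): cur=S back=3 fwd=0
After 6 (back): cur=W back=2 fwd=1

Answer: W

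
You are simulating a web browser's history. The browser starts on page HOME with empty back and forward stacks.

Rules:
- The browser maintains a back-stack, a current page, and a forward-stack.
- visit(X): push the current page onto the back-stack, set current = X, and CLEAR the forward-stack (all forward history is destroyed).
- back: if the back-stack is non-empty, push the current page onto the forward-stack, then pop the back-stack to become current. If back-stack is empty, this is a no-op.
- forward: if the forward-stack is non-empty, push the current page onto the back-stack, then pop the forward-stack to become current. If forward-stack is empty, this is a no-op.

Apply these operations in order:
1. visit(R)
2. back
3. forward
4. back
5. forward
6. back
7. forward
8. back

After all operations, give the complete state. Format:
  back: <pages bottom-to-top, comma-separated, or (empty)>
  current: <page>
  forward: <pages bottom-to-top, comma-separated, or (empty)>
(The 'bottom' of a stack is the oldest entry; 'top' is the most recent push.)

Answer: back: (empty)
current: HOME
forward: R

Derivation:
After 1 (visit(R)): cur=R back=1 fwd=0
After 2 (back): cur=HOME back=0 fwd=1
After 3 (forward): cur=R back=1 fwd=0
After 4 (back): cur=HOME back=0 fwd=1
After 5 (forward): cur=R back=1 fwd=0
After 6 (back): cur=HOME back=0 fwd=1
After 7 (forward): cur=R back=1 fwd=0
After 8 (back): cur=HOME back=0 fwd=1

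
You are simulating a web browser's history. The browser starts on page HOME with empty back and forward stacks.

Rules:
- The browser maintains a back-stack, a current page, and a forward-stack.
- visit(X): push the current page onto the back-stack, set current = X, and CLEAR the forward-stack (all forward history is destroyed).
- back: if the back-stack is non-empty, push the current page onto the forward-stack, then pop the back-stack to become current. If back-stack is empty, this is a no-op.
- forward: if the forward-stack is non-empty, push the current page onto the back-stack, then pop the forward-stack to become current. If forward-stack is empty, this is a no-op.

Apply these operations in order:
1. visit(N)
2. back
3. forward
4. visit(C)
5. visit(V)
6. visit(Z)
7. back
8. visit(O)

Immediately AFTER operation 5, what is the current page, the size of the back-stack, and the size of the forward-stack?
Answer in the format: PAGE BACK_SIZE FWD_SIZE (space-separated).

After 1 (visit(N)): cur=N back=1 fwd=0
After 2 (back): cur=HOME back=0 fwd=1
After 3 (forward): cur=N back=1 fwd=0
After 4 (visit(C)): cur=C back=2 fwd=0
After 5 (visit(V)): cur=V back=3 fwd=0

V 3 0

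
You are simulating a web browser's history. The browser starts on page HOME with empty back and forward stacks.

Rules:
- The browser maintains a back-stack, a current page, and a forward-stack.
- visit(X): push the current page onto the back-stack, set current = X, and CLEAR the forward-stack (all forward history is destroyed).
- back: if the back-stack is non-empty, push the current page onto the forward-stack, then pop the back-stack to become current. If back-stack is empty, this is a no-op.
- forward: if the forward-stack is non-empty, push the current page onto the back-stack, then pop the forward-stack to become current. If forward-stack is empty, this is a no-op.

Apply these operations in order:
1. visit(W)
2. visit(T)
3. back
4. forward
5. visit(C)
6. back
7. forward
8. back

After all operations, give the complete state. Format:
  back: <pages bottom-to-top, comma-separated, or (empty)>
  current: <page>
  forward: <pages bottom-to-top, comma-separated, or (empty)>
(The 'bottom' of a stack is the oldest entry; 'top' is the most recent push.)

Answer: back: HOME,W
current: T
forward: C

Derivation:
After 1 (visit(W)): cur=W back=1 fwd=0
After 2 (visit(T)): cur=T back=2 fwd=0
After 3 (back): cur=W back=1 fwd=1
After 4 (forward): cur=T back=2 fwd=0
After 5 (visit(C)): cur=C back=3 fwd=0
After 6 (back): cur=T back=2 fwd=1
After 7 (forward): cur=C back=3 fwd=0
After 8 (back): cur=T back=2 fwd=1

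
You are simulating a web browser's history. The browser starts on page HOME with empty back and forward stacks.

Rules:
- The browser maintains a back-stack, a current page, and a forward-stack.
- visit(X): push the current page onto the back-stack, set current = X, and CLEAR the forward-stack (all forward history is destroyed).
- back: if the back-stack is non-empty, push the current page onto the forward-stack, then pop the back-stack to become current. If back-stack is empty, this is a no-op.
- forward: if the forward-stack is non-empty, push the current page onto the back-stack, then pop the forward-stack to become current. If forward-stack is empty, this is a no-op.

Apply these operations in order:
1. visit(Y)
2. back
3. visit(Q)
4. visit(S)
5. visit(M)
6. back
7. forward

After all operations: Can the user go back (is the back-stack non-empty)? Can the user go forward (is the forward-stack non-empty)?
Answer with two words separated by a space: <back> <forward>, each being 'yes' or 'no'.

Answer: yes no

Derivation:
After 1 (visit(Y)): cur=Y back=1 fwd=0
After 2 (back): cur=HOME back=0 fwd=1
After 3 (visit(Q)): cur=Q back=1 fwd=0
After 4 (visit(S)): cur=S back=2 fwd=0
After 5 (visit(M)): cur=M back=3 fwd=0
After 6 (back): cur=S back=2 fwd=1
After 7 (forward): cur=M back=3 fwd=0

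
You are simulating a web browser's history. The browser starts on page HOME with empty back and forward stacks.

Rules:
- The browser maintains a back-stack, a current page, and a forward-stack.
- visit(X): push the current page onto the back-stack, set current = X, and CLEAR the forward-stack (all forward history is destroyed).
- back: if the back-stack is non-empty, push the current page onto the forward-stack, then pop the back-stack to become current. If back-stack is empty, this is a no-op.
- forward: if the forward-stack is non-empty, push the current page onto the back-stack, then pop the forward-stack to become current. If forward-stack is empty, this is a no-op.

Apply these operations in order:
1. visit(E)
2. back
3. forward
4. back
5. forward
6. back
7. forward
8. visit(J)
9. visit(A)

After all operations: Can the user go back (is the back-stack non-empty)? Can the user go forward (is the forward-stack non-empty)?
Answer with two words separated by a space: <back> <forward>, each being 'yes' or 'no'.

Answer: yes no

Derivation:
After 1 (visit(E)): cur=E back=1 fwd=0
After 2 (back): cur=HOME back=0 fwd=1
After 3 (forward): cur=E back=1 fwd=0
After 4 (back): cur=HOME back=0 fwd=1
After 5 (forward): cur=E back=1 fwd=0
After 6 (back): cur=HOME back=0 fwd=1
After 7 (forward): cur=E back=1 fwd=0
After 8 (visit(J)): cur=J back=2 fwd=0
After 9 (visit(A)): cur=A back=3 fwd=0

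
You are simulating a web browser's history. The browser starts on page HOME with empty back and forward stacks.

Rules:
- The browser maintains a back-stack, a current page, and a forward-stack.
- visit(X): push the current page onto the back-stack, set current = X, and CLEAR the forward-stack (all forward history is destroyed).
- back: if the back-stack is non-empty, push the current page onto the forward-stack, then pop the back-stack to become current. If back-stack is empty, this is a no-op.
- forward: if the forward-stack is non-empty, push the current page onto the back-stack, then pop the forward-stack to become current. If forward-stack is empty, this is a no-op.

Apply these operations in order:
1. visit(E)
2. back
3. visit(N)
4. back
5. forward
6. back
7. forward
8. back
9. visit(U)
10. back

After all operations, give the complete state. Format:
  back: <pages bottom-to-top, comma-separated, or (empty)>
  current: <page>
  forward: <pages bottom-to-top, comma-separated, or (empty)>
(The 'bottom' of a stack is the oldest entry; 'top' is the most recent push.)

After 1 (visit(E)): cur=E back=1 fwd=0
After 2 (back): cur=HOME back=0 fwd=1
After 3 (visit(N)): cur=N back=1 fwd=0
After 4 (back): cur=HOME back=0 fwd=1
After 5 (forward): cur=N back=1 fwd=0
After 6 (back): cur=HOME back=0 fwd=1
After 7 (forward): cur=N back=1 fwd=0
After 8 (back): cur=HOME back=0 fwd=1
After 9 (visit(U)): cur=U back=1 fwd=0
After 10 (back): cur=HOME back=0 fwd=1

Answer: back: (empty)
current: HOME
forward: U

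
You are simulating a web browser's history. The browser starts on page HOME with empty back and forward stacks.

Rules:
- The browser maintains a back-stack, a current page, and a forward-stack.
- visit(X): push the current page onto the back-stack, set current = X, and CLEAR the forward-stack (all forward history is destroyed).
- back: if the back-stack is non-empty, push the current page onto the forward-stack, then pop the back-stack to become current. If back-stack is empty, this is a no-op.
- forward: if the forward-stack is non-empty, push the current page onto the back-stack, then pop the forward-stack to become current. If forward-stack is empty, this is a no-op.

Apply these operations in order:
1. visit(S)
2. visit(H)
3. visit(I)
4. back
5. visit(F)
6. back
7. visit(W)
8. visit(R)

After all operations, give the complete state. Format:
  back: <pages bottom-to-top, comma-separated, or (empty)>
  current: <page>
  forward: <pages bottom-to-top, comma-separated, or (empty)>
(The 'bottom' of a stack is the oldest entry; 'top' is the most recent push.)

Answer: back: HOME,S,H,W
current: R
forward: (empty)

Derivation:
After 1 (visit(S)): cur=S back=1 fwd=0
After 2 (visit(H)): cur=H back=2 fwd=0
After 3 (visit(I)): cur=I back=3 fwd=0
After 4 (back): cur=H back=2 fwd=1
After 5 (visit(F)): cur=F back=3 fwd=0
After 6 (back): cur=H back=2 fwd=1
After 7 (visit(W)): cur=W back=3 fwd=0
After 8 (visit(R)): cur=R back=4 fwd=0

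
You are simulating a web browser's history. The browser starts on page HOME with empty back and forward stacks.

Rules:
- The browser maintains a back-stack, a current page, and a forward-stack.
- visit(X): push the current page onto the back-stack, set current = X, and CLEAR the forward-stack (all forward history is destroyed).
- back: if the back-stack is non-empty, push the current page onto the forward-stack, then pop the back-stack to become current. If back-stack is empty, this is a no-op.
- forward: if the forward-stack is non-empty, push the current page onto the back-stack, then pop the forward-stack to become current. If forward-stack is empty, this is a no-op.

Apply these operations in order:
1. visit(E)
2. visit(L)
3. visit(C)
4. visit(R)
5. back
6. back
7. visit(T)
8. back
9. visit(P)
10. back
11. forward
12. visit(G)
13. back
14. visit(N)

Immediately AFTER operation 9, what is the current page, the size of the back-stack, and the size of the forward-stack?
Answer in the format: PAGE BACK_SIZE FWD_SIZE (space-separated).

After 1 (visit(E)): cur=E back=1 fwd=0
After 2 (visit(L)): cur=L back=2 fwd=0
After 3 (visit(C)): cur=C back=3 fwd=0
After 4 (visit(R)): cur=R back=4 fwd=0
After 5 (back): cur=C back=3 fwd=1
After 6 (back): cur=L back=2 fwd=2
After 7 (visit(T)): cur=T back=3 fwd=0
After 8 (back): cur=L back=2 fwd=1
After 9 (visit(P)): cur=P back=3 fwd=0

P 3 0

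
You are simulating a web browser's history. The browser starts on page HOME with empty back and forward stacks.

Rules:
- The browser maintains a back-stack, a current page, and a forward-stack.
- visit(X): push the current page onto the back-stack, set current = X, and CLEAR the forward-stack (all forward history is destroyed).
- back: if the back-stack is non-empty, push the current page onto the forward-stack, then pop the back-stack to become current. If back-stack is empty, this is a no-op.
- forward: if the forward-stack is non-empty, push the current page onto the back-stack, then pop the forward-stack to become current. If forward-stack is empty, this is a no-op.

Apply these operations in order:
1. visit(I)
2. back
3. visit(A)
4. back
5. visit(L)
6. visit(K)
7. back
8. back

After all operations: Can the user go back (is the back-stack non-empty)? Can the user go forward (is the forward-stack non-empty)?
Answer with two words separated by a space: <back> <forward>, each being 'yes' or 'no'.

After 1 (visit(I)): cur=I back=1 fwd=0
After 2 (back): cur=HOME back=0 fwd=1
After 3 (visit(A)): cur=A back=1 fwd=0
After 4 (back): cur=HOME back=0 fwd=1
After 5 (visit(L)): cur=L back=1 fwd=0
After 6 (visit(K)): cur=K back=2 fwd=0
After 7 (back): cur=L back=1 fwd=1
After 8 (back): cur=HOME back=0 fwd=2

Answer: no yes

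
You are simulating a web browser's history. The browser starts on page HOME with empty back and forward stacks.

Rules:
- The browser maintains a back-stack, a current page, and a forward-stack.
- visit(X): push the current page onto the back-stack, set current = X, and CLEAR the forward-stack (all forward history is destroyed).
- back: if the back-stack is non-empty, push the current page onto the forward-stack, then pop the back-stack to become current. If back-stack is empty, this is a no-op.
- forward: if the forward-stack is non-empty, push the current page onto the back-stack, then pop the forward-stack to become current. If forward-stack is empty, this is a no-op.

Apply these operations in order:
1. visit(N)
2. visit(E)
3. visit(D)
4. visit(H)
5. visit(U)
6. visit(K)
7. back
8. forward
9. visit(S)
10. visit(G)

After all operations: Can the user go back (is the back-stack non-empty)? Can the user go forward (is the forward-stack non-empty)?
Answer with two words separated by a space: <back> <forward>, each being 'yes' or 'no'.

After 1 (visit(N)): cur=N back=1 fwd=0
After 2 (visit(E)): cur=E back=2 fwd=0
After 3 (visit(D)): cur=D back=3 fwd=0
After 4 (visit(H)): cur=H back=4 fwd=0
After 5 (visit(U)): cur=U back=5 fwd=0
After 6 (visit(K)): cur=K back=6 fwd=0
After 7 (back): cur=U back=5 fwd=1
After 8 (forward): cur=K back=6 fwd=0
After 9 (visit(S)): cur=S back=7 fwd=0
After 10 (visit(G)): cur=G back=8 fwd=0

Answer: yes no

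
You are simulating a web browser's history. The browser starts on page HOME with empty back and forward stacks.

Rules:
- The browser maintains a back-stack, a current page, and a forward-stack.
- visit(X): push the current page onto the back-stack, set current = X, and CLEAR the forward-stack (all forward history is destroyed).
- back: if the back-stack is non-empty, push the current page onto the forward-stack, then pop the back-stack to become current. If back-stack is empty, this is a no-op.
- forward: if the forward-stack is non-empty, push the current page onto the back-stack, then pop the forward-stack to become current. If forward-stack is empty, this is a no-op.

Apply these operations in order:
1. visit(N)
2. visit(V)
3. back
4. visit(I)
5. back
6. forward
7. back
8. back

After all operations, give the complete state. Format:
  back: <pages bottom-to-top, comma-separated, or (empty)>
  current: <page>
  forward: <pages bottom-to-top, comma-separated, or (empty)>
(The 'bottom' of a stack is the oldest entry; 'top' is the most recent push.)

Answer: back: (empty)
current: HOME
forward: I,N

Derivation:
After 1 (visit(N)): cur=N back=1 fwd=0
After 2 (visit(V)): cur=V back=2 fwd=0
After 3 (back): cur=N back=1 fwd=1
After 4 (visit(I)): cur=I back=2 fwd=0
After 5 (back): cur=N back=1 fwd=1
After 6 (forward): cur=I back=2 fwd=0
After 7 (back): cur=N back=1 fwd=1
After 8 (back): cur=HOME back=0 fwd=2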